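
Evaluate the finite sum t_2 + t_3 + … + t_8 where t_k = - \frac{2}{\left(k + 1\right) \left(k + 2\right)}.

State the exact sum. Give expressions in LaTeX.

Σ = -7/15

The ratio is (k + 1)/(k + 3).
Factor: A=k + 1; B=k + 3; C=1.
Set up (k + 1)·f(k+1) − (k + 2)·f(k) − (1) = 0.
Degrees (1,1,0) ⇒ d ≤ 1.
Solve for f: f(k) = k (degree 1 ≤ 1).
Get s_k = R·t_k = -2*k/(k + 1) with R(k) = B(k−1)f(k)/C(k) = k*(k + 2).
s_(k+1) − s_k = -2/(k**2 + 3*k + 2) = t_k.
Evaluate s at k=9 and k=2: -9/5 and -4/3; difference -7/15.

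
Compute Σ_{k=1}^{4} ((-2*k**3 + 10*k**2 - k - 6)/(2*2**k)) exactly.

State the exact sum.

Step 1: r(k) = (2*k**3 - 4*k**2 - 13*k - 1)/(2*(2*k**3 - 10*k**2 + k + 6)).
Normal form (A,B,C) = (1/2, 1, k**3 - 5*k**2 + k/2 + 3).
Set up (1/2)·f(k+1) − (1)·f(k) − (k**3 - 5*k**2 + k/2 + 3) = 0.
d = 3 from the (0,0,3) case.
Solving with deg f ≤ 3: f(k) = -(k - 1)*(2*k**2 - 2*k - 3).
Get s_k = R·t_k = (2*k**3 - 4*k**2 - k + 3)/2**k with R(k) = B(k−1)f(k)/C(k) = -2*(k - 1)*(2*k**2 - 2*k - 3)/(2*k**3 - 10*k**2 + k + 6).
Verify: (-2*k**3 + 10*k**2 - k - 6)/(2*2**k) matches t_k.
Σ_(k=1)^(4) t_k = s_(5) − s_(1) = 37/8 − (0) = 37/8.

Σ = 37/8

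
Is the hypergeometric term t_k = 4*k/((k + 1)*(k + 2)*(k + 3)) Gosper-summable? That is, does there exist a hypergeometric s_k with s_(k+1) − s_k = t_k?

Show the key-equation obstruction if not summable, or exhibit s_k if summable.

Yes. s_k = k*(k - 1)/((k + 1)*(k + 2)).

t_(k+1)/t_k = (k + 1)**2/(k*(k + 4)).
Take A(k)=k + 1, B(k)=k + 4, C(k)=k.
Key eq: (k + 1)·f(k+1) = (k + 3)·f(k) + (k).
d = 2 from the (1,1,1) case.
A polynomial solution: f(k) = k*(k - 1)/4.
R(k) = B(k−1)·f(k)/C(k) = (k - 1)*(k + 3)/4; s_k = R·t_k = k*(k - 1)/((k + 1)*(k + 2)).
Check: Δs_k = 4*k/(k**3 + 6*k**2 + 11*k + 6). ✓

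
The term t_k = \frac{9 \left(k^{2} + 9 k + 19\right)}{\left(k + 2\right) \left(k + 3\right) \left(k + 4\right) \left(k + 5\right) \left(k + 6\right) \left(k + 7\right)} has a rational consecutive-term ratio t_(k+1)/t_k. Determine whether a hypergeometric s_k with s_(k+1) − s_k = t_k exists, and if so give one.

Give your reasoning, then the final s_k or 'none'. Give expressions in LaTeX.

s_k = \frac{k \left(k^{2} + 12 k + 44\right)}{16 \left(k^{3} + 12 k^{2} + 44 k + 48\right)}

Compute t_(k+1)/t_k: get (k + 2)*(9*k + (k + 1)**2 + 28)/((k + 8)*(k**2 + 9*k + 19)).
So A=k + 2 and B=k + 8, with C=k**2 + 9*k + 19.
Set up (k + 2)·f(k+1) − (k + 7)·f(k) − (k**2 + 9*k + 19) = 0.
deg f ≤ 5 (via 1,1,2).
Solve for f: f(k) = k*(k + 3)*(k + 5)*(k**2 + 12*k + 44)/144 (degree 5 ≤ 5).
Get s_k = R·t_k = k*(k**2 + 12*k + 44)/(16*(k**3 + 12*k**2 + 44*k + 48)) with R(k) = B(k−1)f(k)/C(k) = k*(k + 3)*(k + 5)*(k + 7)*(k**2 + 12*k + 44)/(144*(k**2 + 9*k + 19)).
Verify: 9*(k**2 + 9*k + 19)/(k**6 + 27*k**5 + 295*k**4 + 1665*k**3 + 5104*k**2 + 8028*k + 5040) matches t_k.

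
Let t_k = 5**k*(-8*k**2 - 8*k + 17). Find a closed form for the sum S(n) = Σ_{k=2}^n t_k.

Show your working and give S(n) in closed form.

S(n) = -10*5**n*n**2 - 5*5**n*n + 20*5**n - 25

The ratio is 5*(8*k**2 + 24*k - 1)/(8*k**2 + 8*k - 17).
Take A(k)=5, B(k)=1, C(k)=k**2 + k - 17/8.
Key eq: (5)·f(k+1) = (1)·f(k) + (k**2 + k - 17/8).
From deg A=0, deg B=0, deg C=2: d=2.
Coefficient equations give f(k) = (2*k**2 - 3*k - 3)/8.
Get s_k = R·t_k = 5**k*(-2*k**2 + 3*k + 3) with R(k) = B(k−1)f(k)/C(k) = (2*k**2 - 3*k - 3)/(8*k**2 + 8*k - 17).
Verify: 5**k*(-8*k**2 - 8*k + 17) matches t_k.
Σ_(k=2)^n t_k = s_(n+1) − s_(2) = (5**(n + 1)*(-2*n**2 - n + 4)) − (25), i.e. -10*5**n*n**2 - 5*5**n*n + 20*5**n - 25.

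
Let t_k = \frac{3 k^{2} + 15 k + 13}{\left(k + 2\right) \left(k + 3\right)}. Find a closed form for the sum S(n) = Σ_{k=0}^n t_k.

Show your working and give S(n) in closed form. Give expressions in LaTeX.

S(n) = \frac{6 n^{2} + 19 n + 13}{2 \left(n + 3\right)}

t_(k+1)/t_k = (k + 2)*(15*k + 3*(k + 1)**2 + 28)/((k + 4)*(3*k**2 + 15*k + 13)).
Take A(k)=k + 2, B(k)=k + 4, C(k)=k**2 + 5*k + 13/3.
Set up (k + 2)·f(k+1) − (k + 3)·f(k) − (k**2 + 5*k + 13/3) = 0.
d = 2 from the (1,1,2) case.
Solve for f: f(k) = k*(6*k + 7)/6 (degree 2 ≤ 2).
Certificate R = B(k−1)f/C = k*(k + 3)*(6*k + 7)/(2*(3*k**2 + 15*k + 13)) gives s_k = k*(6*k + 7)/(2*(k + 2)).
Check: Δs_k = (3*k**2 + 15*k + 13)/(k**2 + 5*k + 6). ✓
s_(n+1) = (6*n**2 + 19*n + 13)/(2*(n + 3)) and s_(0) = 0, so S(n) = (6*n**2 + 19*n + 13)/(2*(n + 3)).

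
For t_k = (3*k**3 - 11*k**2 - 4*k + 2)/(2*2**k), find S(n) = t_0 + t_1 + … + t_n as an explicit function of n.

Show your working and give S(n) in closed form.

Ratio r(k) = (3*k**3 - 2*k**2 - 17*k - 10)/(2*(3*k**3 - 11*k**2 - 4*k + 2)).
So A=1/2 and B=1, with C=k**3 - 11*k**2/3 - 4*k/3 + 2/3.
Solve (1/2)·f(k+1) − (1)·f(k) = k**3 - 11*k**2/3 - 4*k/3 + 2/3.
Bound: deg f ≤ 3.
Solve for f: f(k) = -2*(3*k**3 - 2*k**2 + k + 4)/3 (degree 3 ≤ 3).
R(k) = B(k−1)·f(k)/C(k) = -2*(3*k**3 - 2*k**2 + k + 4)/(3*k**3 - 11*k**2 - 4*k + 2); s_k = R·t_k = (-3*k**3 + 2*k**2 - k - 4)/2**k.
Verify: (3*k**3 - 11*k**2 - 4*k + 2)/(2*2**k) matches t_k.
Telescope: S(n) = s_(n+1) − s_(0) = 2**(-n - 1)*(-3*n**3 - 7*n**2 - 6*n - 6) − (-4) = 2**(-n - 1)*(2**(n + 3) - 3*n**3 - 7*n**2 - 6*n - 6).

S(n) = 2**(-n - 1)*(2**(n + 3) - 3*n**3 - 7*n**2 - 6*n - 6)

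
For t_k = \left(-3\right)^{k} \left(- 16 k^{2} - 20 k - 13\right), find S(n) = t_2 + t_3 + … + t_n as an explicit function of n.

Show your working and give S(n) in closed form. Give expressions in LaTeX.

S(n) = - 12 \left(-3\right)^{n} n^{2} - 21 \left(-3\right)^{n} n - 12 \left(-3\right)^{n} - 135

Ratio r(k) = 3*(-16*k**2 - 52*k - 49)/(16*k**2 + 20*k + 13).
Normal form (A,B,C) = (-3, 1, k**2 + 5*k/4 + 13/16).
f must satisfy (-3)·f(k+1) − (1)·f(k) = k**2 + 5*k/4 + 13/16.
From deg A=0, deg B=0, deg C=2: d=2.
Coefficient equations give f(k) = -(4*k**2 - k + 1)/16.
So s_k = (B(k−1)f/C)·t_k = (-(4*k**2 - k + 1)/(16*k**2 + 20*k + 13))·t_k = (-3)**k*(4*k**2 - k + 1).
Δs = (-3)**k*(-16*k**2 - 20*k - 13), as required.
Σ_(k=2)^n t_k = s_(n+1) − s_(2) = ((-3)**(n + 1)*(4*n**2 + 7*n + 4)) − (135), i.e. -12*(-3)**n*n**2 - 21*(-3)**n*n - 12*(-3)**n - 135.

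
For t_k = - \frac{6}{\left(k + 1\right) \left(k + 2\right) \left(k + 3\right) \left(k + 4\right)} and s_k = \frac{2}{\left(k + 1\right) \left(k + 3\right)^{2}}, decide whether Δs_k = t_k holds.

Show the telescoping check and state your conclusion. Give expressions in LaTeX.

Invalid: residual \frac{2 \left(4 k + 13\right)}{k^{6} + 17 k^{5} + 117 k^{4} + 415 k^{3} + 794 k^{2} + 768 k + 288} ≠ 0.

s_(k+1) = 2/((k + 2)*(k + 4)**2)
s_(k+1) − s_k = 2/((k + 2)*(k + 4)**2) - 2/((k + 1)*(k + 3)**2)
(s_(k+1) − s_k) − t_k = 2*(4*k + 13)/(k**6 + 17*k**5 + 117*k**4 + 415*k**3 + 794*k**2 + 768*k + 288)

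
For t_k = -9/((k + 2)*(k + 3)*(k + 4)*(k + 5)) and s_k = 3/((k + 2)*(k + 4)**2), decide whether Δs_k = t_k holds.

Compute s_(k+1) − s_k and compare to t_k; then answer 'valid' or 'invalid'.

s_(k+1) = 3/((k + 3)*(k + 5)**2)
s_(k+1) − s_k = 3/((k + 3)*(k + 5)**2) - 3/((k + 2)*(k + 4)**2)
(s_(k+1) − s_k) − t_k = 3*(4*k + 17)/(k**6 + 23*k**5 + 217*k**4 + 1073*k**3 + 2926*k**2 + 4160*k + 2400)

Invalid: residual 3*(4*k + 17)/(k**6 + 23*k**5 + 217*k**4 + 1073*k**3 + 2926*k**2 + 4160*k + 2400) ≠ 0.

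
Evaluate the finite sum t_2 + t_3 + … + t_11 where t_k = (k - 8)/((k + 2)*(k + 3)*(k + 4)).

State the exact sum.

Σ = -13/140

The ratio is (k - 7)*(k + 2)/((k - 8)*(k + 5)).
Take A(k)=k + 2, B(k)=k + 5, C(k)=k - 8.
Need (k + 2)·f(k+1) − (k + 4)·f(k) = k - 8.
Degrees (1,1,1) ⇒ d ≤ 2.
Coefficient equations give f(k) = -k*(k + 7)/2.
So s_k = (B(k−1)f/C)·t_k = (-k*(k + 4)*(k + 7)/(2*(k - 8)))·t_k = k*(-k - 7)/(2*(k + 2)*(k + 3)).
Verify: (k - 8)/(k**3 + 9*k**2 + 26*k + 24) matches t_k.
Evaluate s at k=12 and k=2: -19/35 and -9/20; difference -13/140.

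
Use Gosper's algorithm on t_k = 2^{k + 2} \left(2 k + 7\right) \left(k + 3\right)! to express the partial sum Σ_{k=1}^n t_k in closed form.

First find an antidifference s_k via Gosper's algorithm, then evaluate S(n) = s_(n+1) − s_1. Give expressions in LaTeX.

The ratio is 2*(k + 4)*(2*k + 9)/(2*k + 7).
Gosper form: A/B · C(k+1)/C(k) with A=2*k + 8, B=1, C=k + 7/2.
Solve (2*k + 8)·f(k+1) − (1)·f(k) = k + 7/2.
From deg A=1, deg B=0, deg C=1: d=0.
Solve for f: f(k) = 1/2 (degree 0 ≤ 0).
Get s_k = R·t_k = 2**(k + 2)*factorial(k + 3) with R(k) = B(k−1)f(k)/C(k) = 1/(2*k + 7).
Check: Δs_k = 2**(k + 2)*(2*k + 7)*factorial(k + 3). ✓
Evaluate: s_(n+1) = 2**(n + 3)*factorial(n + 4); subtract s_(1) = 192 ⇒ S(n) = 8*2**n*factorial(n + 4) - 192.

S(n) = 8 \cdot 2^{n} \left(n + 4\right)! - 192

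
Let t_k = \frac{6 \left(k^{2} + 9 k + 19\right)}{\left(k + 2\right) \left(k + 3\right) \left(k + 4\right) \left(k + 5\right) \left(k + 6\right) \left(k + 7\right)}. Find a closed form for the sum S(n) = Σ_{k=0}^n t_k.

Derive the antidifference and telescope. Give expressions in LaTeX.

Step 1: r(k) = (k + 2)*(9*k + (k + 1)**2 + 28)/((k + 8)*(k**2 + 9*k + 19)).
So A=k + 2 and B=k + 8, with C=k**2 + 9*k + 19.
f must satisfy (k + 2)·f(k+1) − (k + 7)·f(k) = k**2 + 9*k + 19.
Bound: deg f ≤ 5.
Solving with deg f ≤ 5: f(k) = k*(k + 3)*(k + 5)*(k**2 + 12*k + 44)/144.
Get s_k = R·t_k = k*(k**2 + 12*k + 44)/(24*(k**3 + 12*k**2 + 44*k + 48)) with R(k) = B(k−1)f(k)/C(k) = k*(k + 3)*(k + 5)*(k + 7)*(k**2 + 12*k + 44)/(144*(k**2 + 9*k + 19)).
Check: Δs_k = 6*(k**2 + 9*k + 19)/(k**6 + 27*k**5 + 295*k**4 + 1665*k**3 + 5104*k**2 + 8028*k + 5040). ✓
Σ_(k=0)^n t_k = s_(n+1) − s_(0) = ((n**3 + 15*n**2 + 71*n + 57)/(24*(n**3 + 15*n**2 + 71*n + 105))) − (0), i.e. (n**3 + 15*n**2 + 71*n + 57)/(24*(n**3 + 15*n**2 + 71*n + 105)).

S(n) = \frac{n^{3} + 15 n^{2} + 71 n + 57}{24 \left(n^{3} + 15 n^{2} + 71 n + 105\right)}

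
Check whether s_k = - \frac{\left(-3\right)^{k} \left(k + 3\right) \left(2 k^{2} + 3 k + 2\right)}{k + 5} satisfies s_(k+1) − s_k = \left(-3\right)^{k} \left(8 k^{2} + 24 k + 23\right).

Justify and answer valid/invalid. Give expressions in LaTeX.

s_(k+1) = 3*(-3)**k*(k + 4)*(3*k + 2*(k + 1)**2 + 5)/(k + 6)
s_(k+1) − s_k = (-3)**k*(8*k**4 + 96*k**3 + 395*k**2 + 681*k + 456)/(k**2 + 11*k + 30)
(s_(k+1) − s_k) − t_k = (-3)**k*(-16*k**3 - 132*k**2 - 292*k - 234)/(k**2 + 11*k + 30)

Invalid: residual \frac{\left(-3\right)^{k} \left(- 16 k^{3} - 132 k^{2} - 292 k - 234\right)}{k^{2} + 11 k + 30} ≠ 0.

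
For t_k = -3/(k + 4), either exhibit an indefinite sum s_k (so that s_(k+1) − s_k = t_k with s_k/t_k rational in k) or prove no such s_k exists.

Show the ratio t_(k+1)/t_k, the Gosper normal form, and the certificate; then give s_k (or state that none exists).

none (Gosper's algorithm certifies no s_k)

Step 1: r(k) = (k + 4)/(k + 5).
A = k + 4, B = k + 5, C = 1.
f must satisfy (k + 4)·f(k+1) − (k + 4)·f(k) = 1.
Bound: deg f ≤ 0.
f = c0 ⇒ A·f(k+1) − B(k−1)·f(k) − C = -1. The system {-1 = 0} is inconsistent; no antidifference.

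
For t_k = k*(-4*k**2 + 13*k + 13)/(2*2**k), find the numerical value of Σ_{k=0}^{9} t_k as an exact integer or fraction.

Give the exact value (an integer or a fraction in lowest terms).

r(k) = (4*k**3 - k**2 - 27*k - 22)/(2*k*(4*k**2 - 13*k - 13)) after simplifying.
Take A(k)=1/2, B(k)=1, C(k)=k**3 - 13*k**2/4 - 13*k/4.
f must satisfy (1/2)·f(k+1) − (1)·f(k) = k**3 - 13*k**2/4 - 13*k/4.
From deg A=0, deg B=0, deg C=3: d=3.
Solve for f: f(k) = -k*(k - 1)*(4*k + 3)/2 (degree 3 ≤ 3).
Certificate R = B(k−1)f/C = -2*(k - 1)*(4*k + 3)/(4*k**2 - 13*k - 13) gives s_k = k*(4*k**2 - k - 3)/2**k.
Δs = k*(-4*k**2 + 13*k + 13)/(2*2**k), as required.
Evaluate s at k=10 and k=0: 1935/512 and 0; difference 1935/512.

Σ = 1935/512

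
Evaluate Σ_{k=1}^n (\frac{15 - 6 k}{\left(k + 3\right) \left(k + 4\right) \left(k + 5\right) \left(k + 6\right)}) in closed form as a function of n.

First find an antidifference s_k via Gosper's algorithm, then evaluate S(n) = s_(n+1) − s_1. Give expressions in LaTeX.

r(k) = (k + 3)*(2*k - 3)/((k + 7)*(2*k - 5)) after simplifying.
Gosper form: A/B · C(k+1)/C(k) with A=k + 3, B=k + 7, C=k - 5/2.
Need (k + 3)·f(k+1) − (k + 6)·f(k) = k - 5/2.
d = 3 from the (1,1,1) case.
Match coefficients ⇒ f(k) = -k*(k**2 + 12*k + 137)/180.
Then R = B(k−1)f/C = -k*(k + 6)*(k**2 + 12*k + 137)/(90*(2*k - 5)), so s_k = R(k)·t_k = k*(k**2 + 12*k + 137)/(30*(k + 3)*(k + 4)*(k + 5)).
Δs = 3*(5 - 2*k)/(k**4 + 18*k**3 + 119*k**2 + 342*k + 360), as required.
s_(n+1) = (n**3 + 15*n**2 + 164*n + 150)/(30*(n**3 + 15*n**2 + 74*n + 120)) and s_(1) = 1/24, so S(n) = n*(-n**2 - 15*n + 286)/(120*(n**3 + 15*n**2 + 74*n + 120)).

S(n) = \frac{n \left(- n^{2} - 15 n + 286\right)}{120 \left(n^{3} + 15 n^{2} + 74 n + 120\right)}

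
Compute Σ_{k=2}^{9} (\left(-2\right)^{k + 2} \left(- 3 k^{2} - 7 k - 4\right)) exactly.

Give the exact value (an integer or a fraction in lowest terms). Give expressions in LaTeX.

Step 1: r(k) = 2*(-3*k**2 - 13*k - 14)/(3*k**2 + 7*k + 4).
Factor: A=-2; B=1; C=k**2 + 7*k/3 + 4/3.
Key eq: (-2)·f(k+1) = (1)·f(k) + (k**2 + 7*k/3 + 4/3).
Degrees (0,0,2) ⇒ d ≤ 2.
Solving with deg f ≤ 2: f(k) = -k*(k + 1)/3.
Get s_k = R·t_k = (-2)**(k + 2)*k*(k + 1) with R(k) = B(k−1)f(k)/C(k) = -k/(3*k + 4).
s_(k+1) − s_k = (-2)**(k + 2)*(-3*k - 4)*(k + 1) = t_k.
Evaluate s at k=10 and k=2: 450560 and 96; difference 450464.

Σ = 450464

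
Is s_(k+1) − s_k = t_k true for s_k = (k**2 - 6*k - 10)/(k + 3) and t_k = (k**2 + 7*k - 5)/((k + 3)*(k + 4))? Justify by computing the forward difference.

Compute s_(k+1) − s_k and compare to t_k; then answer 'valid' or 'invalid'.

valid; difference matches t_k

s_(k+1) = (k**2 - 4*k - 15)/(k + 4)
s_(k+1) − s_k = (k**2 + 7*k - 5)/(k**2 + 7*k + 12)
(s_(k+1) − s_k) − t_k = 0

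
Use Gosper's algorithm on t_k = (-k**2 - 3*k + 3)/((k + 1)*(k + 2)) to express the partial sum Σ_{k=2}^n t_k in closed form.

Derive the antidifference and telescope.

Ratio r(k) = (k + 1)*(3*k + (k + 1)**2)/((k + 3)*(k**2 + 3*k - 3)).
Gosper form: A/B · C(k+1)/C(k) with A=k + 1, B=k + 3, C=k**2 + 3*k - 3.
f must satisfy (k + 1)·f(k+1) − (k + 2)·f(k) = k**2 + 3*k - 3.
deg f ≤ 2 (via 1,1,2).
A polynomial solution: f(k) = k*(k - 4).
R(k) = B(k−1)·f(k)/C(k) = k*(k - 4)*(k + 2)/(k**2 + 3*k - 3); s_k = R·t_k = k*(4 - k)/(k + 1).
Δs = (-k**2 - 3*k + 3)/(k**2 + 3*k + 2), as required.
Evaluate: s_(n+1) = (-n**2 + 2*n + 3)/(n + 2); subtract s_(2) = 4/3 ⇒ S(n) = (-3*n**2 + 2*n + 1)/(3*(n + 2)).

S(n) = (-3*n**2 + 2*n + 1)/(3*(n + 2))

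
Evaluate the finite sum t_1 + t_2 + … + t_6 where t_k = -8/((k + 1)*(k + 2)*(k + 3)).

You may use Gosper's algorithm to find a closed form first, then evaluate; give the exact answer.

Σ = -11/18

The ratio is (k + 1)/(k + 4).
So A=k + 1 and B=k + 4, with C=1.
f must satisfy (k + 1)·f(k+1) − (k + 3)·f(k) = 1.
From deg A=1, deg B=1, deg C=0: d=2.
Solving with deg f ≤ 2: f(k) = k*(k + 3)/4.
Certificate R = B(k−1)f/C = k*(k + 3)**2/4 gives s_k = 2*k*(-k - 3)/((k + 1)*(k + 2)).
s_(k+1) − s_k = -8/(k**3 + 6*k**2 + 11*k + 6) = t_k.
Σ_(k=1)^(6) t_k = s_(7) − s_(1) = -35/18 − (-4/3) = -11/18.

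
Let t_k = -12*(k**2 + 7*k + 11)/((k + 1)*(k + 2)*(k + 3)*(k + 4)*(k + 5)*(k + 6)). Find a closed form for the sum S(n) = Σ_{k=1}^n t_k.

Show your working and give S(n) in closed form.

S(n) = n*(-n**2 - 12*n - 44)/(12*(n**3 + 12*n**2 + 44*n + 48))

The ratio is (k + 1)*(7*k + (k + 1)**2 + 18)/((k + 7)*(k**2 + 7*k + 11)).
Gosper form: A/B · C(k+1)/C(k) with A=k + 1, B=k + 7, C=k**2 + 7*k + 11.
f must satisfy (k + 1)·f(k+1) − (k + 6)·f(k) = k**2 + 7*k + 11.
From deg A=1, deg B=1, deg C=2: d=5.
A polynomial solution: f(k) = k*(k + 2)*(k + 4)*(k**2 + 9*k + 23)/45.
Get s_k = R·t_k = 4*k*(-k**2 - 9*k - 23)/(15*(k**3 + 9*k**2 + 23*k + 15)) with R(k) = B(k−1)f(k)/C(k) = k*(k + 2)*(k + 4)*(k + 6)*(k**2 + 9*k + 23)/(45*(k**2 + 7*k + 11)).
Δs = 12*(-k**2 - 7*k - 11)/(k**6 + 21*k**5 + 175*k**4 + 735*k**3 + 1624*k**2 + 1764*k + 720), as required.
Σ_(k=1)^n t_k = s_(n+1) − s_(1) = (4*(-n**3 - 12*n**2 - 44*n - 33)/(15*(n**3 + 12*n**2 + 44*n + 48))) − (-11/60), i.e. n*(-n**2 - 12*n - 44)/(12*(n**3 + 12*n**2 + 44*n + 48)).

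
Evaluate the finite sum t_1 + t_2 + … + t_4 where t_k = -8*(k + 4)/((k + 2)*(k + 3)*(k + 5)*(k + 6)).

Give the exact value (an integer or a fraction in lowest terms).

Σ = -52/315

Step 1: r(k) = (k + 2)*(k + 5)**2/((k + 4)**2*(k + 7)).
So A=k + 2 and B=k + 7, with C=k**2 + 8*k + 16.
Need (k + 2)·f(k+1) − (k + 6)·f(k) = k**2 + 8*k + 16.
From deg A=1, deg B=1, deg C=2: d=4.
Solve for f: f(k) = k*(k + 3)*(k + 4)*(k + 7)/20 (degree 4 ≤ 4).
Certificate R = B(k−1)f/C = k*(k + 3)*(k + 6)*(k + 7)/(20*(k + 4)) gives s_k = 2*k*(-k - 7)/(5*(k**2 + 7*k + 10)).
Δs = 8*(-k - 4)/(k**4 + 16*k**3 + 91*k**2 + 216*k + 180), as required.
Telescoping: Σ = s_(5) − s_(1) = -12/35 − (-8/45) = -52/315.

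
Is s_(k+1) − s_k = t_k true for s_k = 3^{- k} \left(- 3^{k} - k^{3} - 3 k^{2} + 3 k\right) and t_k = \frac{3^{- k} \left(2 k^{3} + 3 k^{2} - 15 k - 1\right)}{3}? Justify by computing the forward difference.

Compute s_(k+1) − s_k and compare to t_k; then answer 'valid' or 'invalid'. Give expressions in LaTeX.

valid; difference matches t_k

s_(k+1) = (-3*3**k - k**3 - 6*k**2 - 6*k - 1)/(3*3**k)
s_(k+1) − s_k = (2*k**3 + 3*k**2 - 15*k - 1)/(3*3**k)
(s_(k+1) − s_k) − t_k = 0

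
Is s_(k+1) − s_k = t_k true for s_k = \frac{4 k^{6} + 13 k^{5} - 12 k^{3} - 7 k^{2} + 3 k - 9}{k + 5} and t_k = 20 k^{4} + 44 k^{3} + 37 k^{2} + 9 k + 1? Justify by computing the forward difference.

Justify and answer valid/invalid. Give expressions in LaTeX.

Invalid: residual \frac{2 \left(- 16 k^{5} - 143 k^{4} - 260 k^{3} - 197 k^{2} - 44 k - 8\right)}{k^{2} + 11 k + 30} ≠ 0.

s_(k+1) = (4*k**6 + 37*k**5 + 125*k**4 + 198*k**3 + 147*k**2 + 42*k - 8)/(k + 6)
s_(k+1) − s_k = (20*k**6 + 232*k**5 + 835*k**4 + 1216*k**3 + 816*k**2 + 193*k + 14)/(k**2 + 11*k + 30)
(s_(k+1) − s_k) − t_k = 2*(-16*k**5 - 143*k**4 - 260*k**3 - 197*k**2 - 44*k - 8)/(k**2 + 11*k + 30)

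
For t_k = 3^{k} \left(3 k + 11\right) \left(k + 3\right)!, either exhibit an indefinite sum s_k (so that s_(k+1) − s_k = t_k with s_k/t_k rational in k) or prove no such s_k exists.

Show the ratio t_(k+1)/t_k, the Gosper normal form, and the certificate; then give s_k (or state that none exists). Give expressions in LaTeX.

t_(k+1)/t_k = 3*(k + 4)*(3*k + 14)/(3*k + 11).
Gosper form: A/B · C(k+1)/C(k) with A=3*k + 12, B=1, C=k + 11/3.
Need (3*k + 12)·f(k+1) − (1)·f(k) = k + 11/3.
Degrees (1,0,1) ⇒ d ≤ 0.
Solving with deg f ≤ 0: f(k) = 1/3.
Certificate R = B(k−1)f/C = 1/(3*k + 11) gives s_k = 3**k*factorial(k + 3).
Δs = 3**k*(3*k + 11)*factorial(k + 3), as required.

s_k = 3^{k} \left(k + 3\right)!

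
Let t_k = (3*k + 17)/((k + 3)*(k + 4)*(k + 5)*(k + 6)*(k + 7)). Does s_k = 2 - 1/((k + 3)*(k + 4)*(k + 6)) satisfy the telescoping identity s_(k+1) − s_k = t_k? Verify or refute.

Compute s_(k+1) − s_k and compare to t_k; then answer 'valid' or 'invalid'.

valid (s_(k+1) − s_k reduces to t_k)

s_(k+1) = 2 - 1/((k + 4)*(k + 5)*(k + 7))
s_(k+1) − s_k = (3*k + 17)/(k**5 + 25*k**4 + 245*k**3 + 1175*k**2 + 2754*k + 2520)
(s_(k+1) − s_k) − t_k = 0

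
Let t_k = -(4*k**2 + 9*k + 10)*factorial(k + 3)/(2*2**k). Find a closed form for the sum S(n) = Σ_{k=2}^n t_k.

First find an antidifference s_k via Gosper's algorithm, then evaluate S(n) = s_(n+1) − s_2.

t_(k+1)/t_k = (k + 4)*(9*k + 4*(k + 1)**2 + 19)/(2*(4*k**2 + 9*k + 10)).
Gosper form: A/B · C(k+1)/C(k) with A=k/2 + 2, B=1, C=k**2 + 9*k/4 + 5/2.
Need (k/2 + 2)·f(k+1) − (1)·f(k) = k**2 + 9*k/4 + 5/2.
deg f ≤ 1 (via 1,0,2).
Coefficient equations give f(k) = (4*k - 3)/2.
Certificate R = B(k−1)f/C = 2*(4*k - 3)/(4*k**2 + 9*k + 10) gives s_k = -(4*k - 3)*factorial(k + 3)/2**k.
Verify: -(4*k**2 + 9*k + 10)*factorial(k + 3)/(2*2**k) matches t_k.
Σ_(k=2)^n t_k = s_(n+1) − s_(2) = (-2**(-n - 1)*(4*n + 1)*factorial(n + 4)) − (-150), i.e. 150 - 2*n*factorial(n + 4)/2**n - factorial(n + 4)/(2*2**n).

S(n) = 150 - 2*n*factorial(n + 4)/2**n - factorial(n + 4)/(2*2**n)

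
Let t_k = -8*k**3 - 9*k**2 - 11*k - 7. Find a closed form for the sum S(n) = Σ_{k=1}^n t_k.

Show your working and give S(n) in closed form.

S(n) = n*(-2*n**3 - 7*n**2 - 12*n - 14)

Step 1: r(k) = (8*k**3 + 33*k**2 + 53*k + 35)/(8*k**3 + 9*k**2 + 11*k + 7).
Gosper form: A/B · C(k+1)/C(k) with A=1, B=1, C=k**3 + 9*k**2/8 + 11*k/8 + 7/8.
Solve (1)·f(k+1) − (1)·f(k) = k**3 + 9*k**2/8 + 11*k/8 + 7/8.
deg f ≤ 4 (via 0,0,3).
Solving with deg f ≤ 4: f(k) = k*(2*k**3 - k**2 + 3*k + 3)/8.
Then R = B(k−1)f/C = k*(2*k**3 - k**2 + 3*k + 3)/(8*k**3 + 9*k**2 + 11*k + 7), so s_k = R(k)·t_k = k*(-2*k**3 + k**2 - 3*k - 3).
Check: Δs_k = -8*k**3 - 9*k**2 - 11*k - 7. ✓
s_(n+1) = -2*n**4 - 7*n**3 - 12*n**2 - 14*n - 7 and s_(1) = -7, so S(n) = n*(-2*n**3 - 7*n**2 - 12*n - 14).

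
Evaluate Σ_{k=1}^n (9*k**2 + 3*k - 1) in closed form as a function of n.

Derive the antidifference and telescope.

S(n) = n*(3*n**2 + 6*n + 2)

r(k) = (9*k**2 + 21*k + 11)/(9*k**2 + 3*k - 1) after simplifying.
Gosper form: A/B · C(k+1)/C(k) with A=1, B=1, C=k**2 + k/3 - 1/9.
Solve (1)·f(k+1) − (1)·f(k) = k**2 + k/3 - 1/9.
deg f ≤ 3 (via 0,0,2).
Match coefficients ⇒ f(k) = k*(3*k**2 - 3*k - 1)/9.
Then R = B(k−1)f/C = k*(3*k**2 - 3*k - 1)/(9*k**2 + 3*k - 1), so s_k = R(k)·t_k = k*(3*k**2 - 3*k - 1).
Check: Δs_k = 9*k**2 + 3*k - 1. ✓
Evaluate: s_(n+1) = 3*n**3 + 6*n**2 + 2*n - 1; subtract s_(1) = -1 ⇒ S(n) = n*(3*n**2 + 6*n + 2).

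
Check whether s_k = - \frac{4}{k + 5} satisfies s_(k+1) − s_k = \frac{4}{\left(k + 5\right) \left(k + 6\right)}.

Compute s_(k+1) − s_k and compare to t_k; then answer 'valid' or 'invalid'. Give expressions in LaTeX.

s_(k+1) = -4/(k + 6)
s_(k+1) − s_k = 4/((k + 5)*(k + 6))
(s_(k+1) − s_k) − t_k = 0

Valid — Δs_k = t_k.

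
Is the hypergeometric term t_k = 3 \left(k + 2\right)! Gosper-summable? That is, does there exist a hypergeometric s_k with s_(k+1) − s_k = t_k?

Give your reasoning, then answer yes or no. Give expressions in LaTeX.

Compute t_(k+1)/t_k: get k + 3.
So A=k + 3 and B=1, with C=1.
Need (k + 3)·f(k+1) − (1)·f(k) = 1.
d = -1 from the (1,0,0) case.
Negative degree bound (-1): no f exists, t_k not Gosper-summable.

No — negative degree bound, so no certificate f.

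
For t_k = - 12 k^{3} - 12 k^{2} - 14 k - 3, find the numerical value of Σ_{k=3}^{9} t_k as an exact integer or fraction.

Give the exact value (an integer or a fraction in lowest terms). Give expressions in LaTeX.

Σ = -28161

Ratio r(k) = (12*k**3 + 48*k**2 + 74*k + 41)/(12*k**3 + 12*k**2 + 14*k + 3).
Factor: A=1; B=1; C=k**3 + k**2 + 7*k/6 + 1/4.
Set up (1)·f(k+1) − (1)·f(k) − (k**3 + k**2 + 7*k/6 + 1/4) = 0.
From deg A=0, deg B=0, deg C=3: d=4.
A polynomial solution: f(k) = k*(3*k**3 - 2*k**2 + 4*k - 2)/12.
R(k) = B(k−1)·f(k)/C(k) = k*(3*k**3 - 2*k**2 + 4*k - 2)/(12*k**3 + 12*k**2 + 14*k + 3); s_k = R·t_k = k*(-3*k**3 + 2*k**2 - 4*k + 2).
Check: Δs_k = -12*k**3 - 12*k**2 - 14*k - 3. ✓
Sum = s_(10) − s_(3); s_(10) = -28380, s_(3) = -219 ⇒ -28161.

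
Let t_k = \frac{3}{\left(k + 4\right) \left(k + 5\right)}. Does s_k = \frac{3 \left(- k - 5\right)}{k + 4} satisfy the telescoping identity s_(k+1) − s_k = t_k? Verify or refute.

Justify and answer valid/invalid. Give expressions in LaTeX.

valid; difference matches t_k

s_(k+1) = 3*(-k - 6)/(k + 5)
s_(k+1) − s_k = 3/(k**2 + 9*k + 20)
(s_(k+1) − s_k) − t_k = 0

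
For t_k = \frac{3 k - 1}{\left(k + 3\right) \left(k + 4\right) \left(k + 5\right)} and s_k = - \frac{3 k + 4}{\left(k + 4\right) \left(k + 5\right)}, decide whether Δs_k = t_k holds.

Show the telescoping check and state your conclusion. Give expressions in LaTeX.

Invalid: residual \frac{6 \left(- 2 k - 1\right)}{k^{4} + 18 k^{3} + 119 k^{2} + 342 k + 360} ≠ 0.

s_(k+1) = (-3*k - 7)/((k + 5)*(k + 6))
s_(k+1) − s_k = (3*k - 4)/(k**3 + 15*k**2 + 74*k + 120)
(s_(k+1) − s_k) − t_k = 6*(-2*k - 1)/(k**4 + 18*k**3 + 119*k**2 + 342*k + 360)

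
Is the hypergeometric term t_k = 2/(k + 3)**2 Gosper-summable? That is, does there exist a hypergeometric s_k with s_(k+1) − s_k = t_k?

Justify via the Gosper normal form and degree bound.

Compute t_(k+1)/t_k: get (k + 3)**2/(k + 4)**2.
So A=k**2 + 6*k + 9 and B=k**2 + 8*k + 16, with C=1.
Set up (k**2 + 6*k + 9)·f(k+1) − (k**2 + 6*k + 9)·f(k) − (1) = 0.
Bound: deg f ≤ 0.
Put f(k) = c0: A·f(k+1) − B(k−1)·f(k) − C = -1; need -1 = 0 — inconsistent ⇒ no f, not summable.

No. Not Gosper-summable.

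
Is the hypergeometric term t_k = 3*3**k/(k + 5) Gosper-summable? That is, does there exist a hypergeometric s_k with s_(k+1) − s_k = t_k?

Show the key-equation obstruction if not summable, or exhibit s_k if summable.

No; the degree bound rules out any f.

Step 1: r(k) = 3*(k + 5)/(k + 6).
Factor: A=3*k + 15; B=k + 6; C=1.
Need (3*k + 15)·f(k+1) − (k + 5)·f(k) = 1.
Degrees (1,1,0) ⇒ d ≤ -1.
Bound -1 < 0, so the key equation has no polynomial solution.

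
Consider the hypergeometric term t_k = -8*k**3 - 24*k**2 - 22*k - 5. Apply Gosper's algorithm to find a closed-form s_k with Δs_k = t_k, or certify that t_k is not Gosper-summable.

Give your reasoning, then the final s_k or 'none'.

The ratio is (8*k**3 + 48*k**2 + 94*k + 59)/(8*k**3 + 24*k**2 + 22*k + 5).
So A=1 and B=1, with C=k**3 + 3*k**2 + 11*k/4 + 5/8.
Need (1)·f(k+1) − (1)·f(k) = k**3 + 3*k**2 + 11*k/4 + 5/8.
Bound: deg f ≤ 4.
Match coefficients ⇒ f(k) = k*(2*k**3 + 4*k**2 + k - 2)/8.
Certificate R = B(k−1)f/C = k*(2*k**3 + 4*k**2 + k - 2)/(8*k**3 + 24*k**2 + 22*k + 5) gives s_k = k*(-2*k**3 - 4*k**2 - k + 2).
Δs = -8*k**3 - 24*k**2 - 22*k - 5, as required.

s_k = k*(-2*k**3 - 4*k**2 - k + 2)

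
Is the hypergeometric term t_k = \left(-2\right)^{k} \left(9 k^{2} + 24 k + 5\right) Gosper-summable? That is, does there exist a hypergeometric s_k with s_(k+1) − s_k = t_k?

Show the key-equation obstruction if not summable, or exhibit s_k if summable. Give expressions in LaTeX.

t_(k+1)/t_k = 2*(-9*k**2 - 42*k - 38)/(9*k**2 + 24*k + 5).
Factor: A=-2; B=1; C=k**2 + 8*k/3 + 5/9.
Set up (-2)·f(k+1) − (1)·f(k) − (k**2 + 8*k/3 + 5/9) = 0.
deg f ≤ 2 (via 0,0,2).
Coefficient equations give f(k) = -(3*k**2 + 4*k - 3)/9.
Certificate R = B(k−1)f/C = -(3*k**2 + 4*k - 3)/(9*k**2 + 24*k + 5) gives s_k = (-2)**k*(-3*k**2 - 4*k + 3).
s_(k+1) − s_k = (-2)**k*(9*k**2 + 24*k + 5) = t_k.

Yes. s_k = \left(-2\right)^{k} \left(- 3 k^{2} - 4 k + 3\right).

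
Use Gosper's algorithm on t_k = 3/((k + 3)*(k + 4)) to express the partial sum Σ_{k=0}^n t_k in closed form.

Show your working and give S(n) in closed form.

S(n) = (n + 1)/(n + 4)

The ratio is (k + 3)/(k + 5).
Normal form (A,B,C) = (k + 3, k + 5, 1).
f must satisfy (k + 3)·f(k+1) − (k + 4)·f(k) = 1.
Degrees (1,1,0) ⇒ d ≤ 1.
Match coefficients ⇒ f(k) = k/3.
Get s_k = R·t_k = k/(k + 3) with R(k) = B(k−1)f(k)/C(k) = k*(k + 4)/3.
s_(k+1) − s_k = 3/(k**2 + 7*k + 12) = t_k.
s_(n+1) = (n + 1)/(n + 4) and s_(0) = 0, so S(n) = (n + 1)/(n + 4).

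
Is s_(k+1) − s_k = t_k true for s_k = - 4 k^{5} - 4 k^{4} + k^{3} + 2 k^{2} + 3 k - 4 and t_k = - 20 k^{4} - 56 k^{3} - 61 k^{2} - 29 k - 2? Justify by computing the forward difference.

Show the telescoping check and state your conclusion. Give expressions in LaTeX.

valid (s_(k+1) − s_k reduces to t_k)

s_(k+1) = -4*k**5 - 24*k**4 - 55*k**3 - 59*k**2 - 26*k - 6
s_(k+1) − s_k = -20*k**4 - 56*k**3 - 61*k**2 - 29*k - 2
(s_(k+1) − s_k) − t_k = 0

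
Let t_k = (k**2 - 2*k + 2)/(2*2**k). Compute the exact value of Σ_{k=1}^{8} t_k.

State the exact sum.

Σ = 235/128

Ratio r(k) = (k**2 + 1)/(2*(k**2 - 2*k + 2)).
A = 1/2, B = 1, C = k**2 - 2*k + 2.
f must satisfy (1/2)·f(k+1) − (1)·f(k) = k**2 - 2*k + 2.
Bound: deg f ≤ 2.
Match coefficients ⇒ f(k) = -2*(k**2 + 3).
R(k) = B(k−1)·f(k)/C(k) = -2*(k**2 + 3)/(k**2 - 2*k + 2); s_k = R·t_k = (-k**2 - 3)/2**k.
Check: Δs_k = (k**2 - 2*k + 2)/(2*2**k). ✓
Evaluate s at k=9 and k=1: -21/128 and -2; difference 235/128.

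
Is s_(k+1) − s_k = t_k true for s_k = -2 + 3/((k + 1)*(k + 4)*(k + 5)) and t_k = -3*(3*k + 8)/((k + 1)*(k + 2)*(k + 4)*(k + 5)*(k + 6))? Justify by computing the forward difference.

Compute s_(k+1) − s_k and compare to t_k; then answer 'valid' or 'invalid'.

valid; difference matches t_k

s_(k+1) = -2 + 3/((k + 2)*(k + 5)*(k + 6))
s_(k+1) − s_k = 3*(-3*k - 8)/(k**5 + 18*k**4 + 121*k**3 + 372*k**2 + 508*k + 240)
(s_(k+1) − s_k) − t_k = 0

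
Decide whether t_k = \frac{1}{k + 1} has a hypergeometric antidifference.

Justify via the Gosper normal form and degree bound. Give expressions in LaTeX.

No. Not Gosper-summable.

r(k) = (k + 1)/(k + 2) after simplifying.
Gosper form: A/B · C(k+1)/C(k) with A=k + 1, B=k + 2, C=1.
f must satisfy (k + 1)·f(k+1) − (k + 1)·f(k) = 1.
deg f ≤ 0 (via 1,1,0).
Put f(k) = c0: A·f(k+1) − B(k−1)·f(k) − C = -1; need -1 = 0 — inconsistent ⇒ no f, not summable.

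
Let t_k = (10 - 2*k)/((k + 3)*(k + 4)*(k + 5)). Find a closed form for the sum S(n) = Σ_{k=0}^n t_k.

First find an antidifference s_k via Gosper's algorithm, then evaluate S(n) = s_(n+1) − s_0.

S(n) = (n**2 + 21*n + 20)/(6*(n**2 + 9*n + 20))

Compute t_(k+1)/t_k: get (k - 4)*(k + 3)/((k - 5)*(k + 6)).
Take A(k)=k + 3, B(k)=k + 6, C(k)=k - 5.
Solve (k + 3)·f(k+1) − (k + 5)·f(k) = k - 5.
deg f ≤ 2 (via 1,1,1).
Solve for f: f(k) = -k*(k + 19)/12 (degree 2 ≤ 2).
Get s_k = R·t_k = k*(k + 19)/(6*(k + 3)*(k + 4)) with R(k) = B(k−1)f(k)/C(k) = -k*(k + 5)*(k + 19)/(12*(k - 5)).
Check: Δs_k = 2*(5 - k)/(k**3 + 12*k**2 + 47*k + 60). ✓
Σ_(k=0)^n t_k = s_(n+1) − s_(0) = ((n**2 + 21*n + 20)/(6*(n**2 + 9*n + 20))) − (0), i.e. (n**2 + 21*n + 20)/(6*(n**2 + 9*n + 20)).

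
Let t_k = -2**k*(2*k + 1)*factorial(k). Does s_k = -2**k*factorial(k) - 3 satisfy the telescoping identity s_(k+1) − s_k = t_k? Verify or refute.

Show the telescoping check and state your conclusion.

s_(k+1) = -2**(k + 1)*factorial(k + 1) - 3
s_(k+1) − s_k = -2**k*(2*k + 1)*factorial(k)
(s_(k+1) − s_k) − t_k = 0

valid (s_(k+1) − s_k reduces to t_k)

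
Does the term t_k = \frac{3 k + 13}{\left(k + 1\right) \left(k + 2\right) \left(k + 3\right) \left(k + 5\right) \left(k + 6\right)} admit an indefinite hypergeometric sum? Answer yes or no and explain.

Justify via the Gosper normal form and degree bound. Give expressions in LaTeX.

Yes. s_k = \frac{k \left(k^{2} + 8 k + 17\right)}{10 \left(k^{3} + 8 k^{2} + 17 k + 10\right)}.

r(k) = (k + 1)*(k + 5)*(3*k + 16)/((k + 4)*(k + 7)*(3*k + 13)) after simplifying.
Normal form (A,B,C) = (k + 1, k + 7, k**2 + 25*k/3 + 52/3).
f must satisfy (k + 1)·f(k+1) − (k + 6)·f(k) = k**2 + 25*k/3 + 52/3.
Degrees (1,1,2) ⇒ d ≤ 5.
Match coefficients ⇒ f(k) = k*(k + 3)*(k + 4)*(k**2 + 8*k + 17)/30.
So s_k = (B(k−1)f/C)·t_k = (k*(k + 3)*(k + 6)*(k**2 + 8*k + 17)/(10*(3*k + 13)))·t_k = k*(k**2 + 8*k + 17)/(10*(k**3 + 8*k**2 + 17*k + 10)).
s_(k+1) − s_k = (3*k + 13)/(k**5 + 17*k**4 + 107*k**3 + 307*k**2 + 396*k + 180) = t_k.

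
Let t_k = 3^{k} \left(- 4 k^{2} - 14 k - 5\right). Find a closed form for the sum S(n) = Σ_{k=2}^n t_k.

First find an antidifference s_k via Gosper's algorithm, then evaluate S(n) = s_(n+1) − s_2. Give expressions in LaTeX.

S(n) = - 6 \cdot 3^{n} n^{2} - 15 \cdot 3^{n} n - 3 \cdot 3^{n} + 72

Compute t_(k+1)/t_k: get 3*(4*k**2 + 22*k + 23)/(4*k**2 + 14*k + 5).
Take A(k)=3, B(k)=1, C(k)=k**2 + 7*k/2 + 5/4.
f must satisfy (3)·f(k+1) − (1)·f(k) = k**2 + 7*k/2 + 5/4.
Degrees (0,0,2) ⇒ d ≤ 2.
Solve for f: f(k) = (2*k**2 + k - 2)/4 (degree 2 ≤ 2).
R(k) = B(k−1)·f(k)/C(k) = (2*k**2 + k - 2)/(4*k**2 + 14*k + 5); s_k = R·t_k = 3**k*(-2*k**2 - k + 2).
s_(k+1) − s_k = 3**k*(-4*k**2 - 14*k - 5) = t_k.
Telescope: S(n) = s_(n+1) − s_(2) = 3**(n + 1)*(-2*n**2 - 5*n - 1) − (-72) = -6*3**n*n**2 - 15*3**n*n - 3*3**n + 72.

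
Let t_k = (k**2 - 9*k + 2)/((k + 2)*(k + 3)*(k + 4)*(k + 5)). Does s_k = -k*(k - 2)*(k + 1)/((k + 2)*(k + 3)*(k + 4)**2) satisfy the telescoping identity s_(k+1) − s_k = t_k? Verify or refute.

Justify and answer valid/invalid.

Invalid: residual 6*(-k**3 + k**2 + 22*k - 4)/(k**6 + 23*k**5 + 217*k**4 + 1073*k**3 + 2926*k**2 + 4160*k + 2400) ≠ 0.

s_(k+1) = -(k - 1)*(k + 1)*(k + 2)/((k + 3)*(k + 4)*(k + 5)**2)
s_(k+1) − s_k = (k + 1)*(k*(k - 2)*(k + 5)**2 - (k - 1)*(k + 2)**2*(k + 4))/((k + 2)*(k + 3)*(k + 4)**2*(k + 5)**2)
(s_(k+1) − s_k) − t_k = 6*(-k**3 + k**2 + 22*k - 4)/(k**6 + 23*k**5 + 217*k**4 + 1073*k**3 + 2926*k**2 + 4160*k + 2400)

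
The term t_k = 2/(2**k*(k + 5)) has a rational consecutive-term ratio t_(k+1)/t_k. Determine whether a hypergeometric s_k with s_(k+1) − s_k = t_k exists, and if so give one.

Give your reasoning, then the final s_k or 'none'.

no hypergeometric antidifference exists

r(k) = (k + 5)/(2*(k + 6)) after simplifying.
Gosper form: A/B · C(k+1)/C(k) with A=k/2 + 5/2, B=k + 6, C=1.
Key eq: (k/2 + 5/2)·f(k+1) = (k + 5)·f(k) + (1).
d = -1 from the (1,1,0) case.
d = -1 < 0 ⇒ no nonzero polynomial f; not summable.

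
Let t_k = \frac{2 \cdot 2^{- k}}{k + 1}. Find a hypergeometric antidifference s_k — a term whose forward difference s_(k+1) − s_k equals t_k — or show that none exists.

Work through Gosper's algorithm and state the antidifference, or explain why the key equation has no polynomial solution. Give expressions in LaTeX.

Compute t_(k+1)/t_k: get (k + 1)/(2*(k + 2)).
Normal form (A,B,C) = (k/2 + 1/2, k + 2, 1).
Solve (k/2 + 1/2)·f(k+1) − (k + 1)·f(k) = 1.
Bound: deg f ≤ -1.
d = -1 < 0 ⇒ no nonzero polynomial f; not summable.

not Gosper-summable; s_k does not exist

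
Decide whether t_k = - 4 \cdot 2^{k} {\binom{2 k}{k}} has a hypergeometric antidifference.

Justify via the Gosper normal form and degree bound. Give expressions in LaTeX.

No — key equation has no polynomial f.

Compute t_(k+1)/t_k: get 4*(2*k + 1)/(k + 1).
So A=8*k + 4 and B=k + 1, with C=1.
Need (8*k + 4)·f(k+1) − (k)·f(k) = 1.
d = -1 from the (1,1,0) case.
deg f ≤ -1 is impossible — no certificate.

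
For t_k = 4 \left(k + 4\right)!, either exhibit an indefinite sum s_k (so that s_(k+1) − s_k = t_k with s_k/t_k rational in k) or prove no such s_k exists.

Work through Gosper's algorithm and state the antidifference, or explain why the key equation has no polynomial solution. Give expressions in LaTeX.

r(k) = k + 5 after simplifying.
So A=k + 5 and B=1, with C=1.
Key eq: (k + 5)·f(k+1) = (1)·f(k) + (1).
Degrees (1,0,0) ⇒ d ≤ -1.
Negative degree bound (-1): no f exists, t_k not Gosper-summable.

not Gosper-summable; s_k does not exist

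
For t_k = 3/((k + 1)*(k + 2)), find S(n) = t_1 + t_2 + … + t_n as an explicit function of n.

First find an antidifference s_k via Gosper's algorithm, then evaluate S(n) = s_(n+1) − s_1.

t_(k+1)/t_k = (k + 1)/(k + 3).
Normal form (A,B,C) = (k + 1, k + 3, 1).
Need (k + 1)·f(k+1) − (k + 2)·f(k) = 1.
From deg A=1, deg B=1, deg C=0: d=1.
A polynomial solution: f(k) = k.
Then R = B(k−1)f/C = k*(k + 2), so s_k = R(k)·t_k = 3*k/(k + 1).
Δs = 3/(k**2 + 3*k + 2), as required.
s_(n+1) = 3*(n + 1)/(n + 2) and s_(1) = 3/2, so S(n) = 3*n/(2*(n + 2)).

S(n) = 3*n/(2*(n + 2))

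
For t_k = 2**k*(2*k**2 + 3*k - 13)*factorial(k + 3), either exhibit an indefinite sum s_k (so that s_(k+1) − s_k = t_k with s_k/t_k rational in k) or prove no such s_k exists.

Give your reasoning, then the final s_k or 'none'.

r(k) = 2*(2*k**3 + 15*k**2 + 20*k - 32)/(2*k**2 + 3*k - 13) after simplifying.
Gosper form: A/B · C(k+1)/C(k) with A=2*k + 8, B=1, C=k**2 + 3*k/2 - 13/2.
Solve (2*k + 8)·f(k+1) − (1)·f(k) = k**2 + 3*k/2 - 13/2.
deg f ≤ 1 (via 1,0,2).
Solving with deg f ≤ 1: f(k) = (k - 3)/2.
So s_k = (B(k−1)f/C)·t_k = ((k - 3)/(2*k**2 + 3*k - 13))·t_k = 2**k*(k - 3)*factorial(k + 3).
Δs = 2**k*(2*k**2 + 3*k - 13)*factorial(k + 3), as required.

s_k = 2**k*(k - 3)*factorial(k + 3)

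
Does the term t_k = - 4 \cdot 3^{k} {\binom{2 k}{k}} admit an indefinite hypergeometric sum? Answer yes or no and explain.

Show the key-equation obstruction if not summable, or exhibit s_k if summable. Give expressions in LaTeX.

No — t_k has no hypergeometric antidifference.

t_(k+1)/t_k = 6*(2*k + 1)/(k + 1).
So A=12*k + 6 and B=k + 1, with C=1.
Key eq: (12*k + 6)·f(k+1) = (k)·f(k) + (1).
Degrees (1,1,0) ⇒ d ≤ -1.
Negative degree bound (-1): no f exists, t_k not Gosper-summable.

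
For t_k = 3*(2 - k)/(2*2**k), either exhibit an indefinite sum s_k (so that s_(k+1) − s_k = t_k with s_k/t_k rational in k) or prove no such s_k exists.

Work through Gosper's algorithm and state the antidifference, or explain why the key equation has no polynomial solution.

s_k = 3*(k - 1)/2**k

The ratio is (k - 1)/(2*(k - 2)).
A = 1/2, B = 1, C = k - 2.
Solve (1/2)·f(k+1) − (1)·f(k) = k - 2.
From deg A=0, deg B=0, deg C=1: d=1.
Solving with deg f ≤ 1: f(k) = -2*(k - 1).
Get s_k = R·t_k = 3*(k - 1)/2**k with R(k) = B(k−1)f(k)/C(k) = -2*(k - 1)/(k - 2).
Δs = 3*(2 - k)/(2*2**k), as required.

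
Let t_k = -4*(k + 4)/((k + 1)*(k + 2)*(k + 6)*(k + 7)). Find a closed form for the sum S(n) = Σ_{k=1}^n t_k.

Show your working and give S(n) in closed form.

Step 1: r(k) = (k + 1)*(k + 5)*(k + 6)/((k + 3)*(k + 4)*(k + 8)).
Take A(k)=k + 1, B(k)=k + 8, C(k)=k**4 + 16*k**3 + 95*k**2 + 248*k + 240.
Key eq: (k + 1)·f(k+1) = (k + 7)·f(k) + (k**4 + 16*k**3 + 95*k**2 + 248*k + 240).
Bound: deg f ≤ 6.
Match coefficients ⇒ f(k) = k*(k + 2)*(k + 3)*(k + 4)*(k + 5)*(k + 7)/12.
Get s_k = R·t_k = k*(-k - 7)/(3*(k**2 + 7*k + 6)) with R(k) = B(k−1)f(k)/C(k) = k*(k + 2)*(k + 7)**2/(12*(k + 4)).
s_(k+1) − s_k = 4*(-k - 4)/(k**4 + 16*k**3 + 83*k**2 + 152*k + 84) = t_k.
Σ_(k=1)^n t_k = s_(n+1) − s_(1) = ((-n**2 - 9*n - 8)/(3*(n**2 + 9*n + 14))) − (-4/21), i.e. n*(-n - 9)/(7*(n**2 + 9*n + 14)).

S(n) = n*(-n - 9)/(7*(n**2 + 9*n + 14))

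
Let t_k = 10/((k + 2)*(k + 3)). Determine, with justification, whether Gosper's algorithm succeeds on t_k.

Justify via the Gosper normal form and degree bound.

The ratio is (k + 2)/(k + 4).
Gosper form: A/B · C(k+1)/C(k) with A=k + 2, B=k + 4, C=1.
Set up (k + 2)·f(k+1) − (k + 3)·f(k) − (1) = 0.
From deg A=1, deg B=1, deg C=0: d=1.
Solve for f: f(k) = k/2 (degree 1 ≤ 1).
Then R = B(k−1)f/C = k*(k + 3)/2, so s_k = R(k)·t_k = 5*k/(k + 2).
Verify: 10/(k**2 + 5*k + 6) matches t_k.

Yes. s_k = 5*k/(k + 2).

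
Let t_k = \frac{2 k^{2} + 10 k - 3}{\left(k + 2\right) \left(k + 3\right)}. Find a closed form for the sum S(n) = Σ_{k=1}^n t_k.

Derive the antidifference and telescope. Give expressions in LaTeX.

r(k) = (k + 2)*(10*k + 2*(k + 1)**2 + 7)/((k + 4)*(2*k**2 + 10*k - 3)) after simplifying.
Take A(k)=k + 2, B(k)=k + 4, C(k)=k**2 + 5*k - 3/2.
Set up (k + 2)·f(k+1) − (k + 3)·f(k) − (k**2 + 5*k - 3/2) = 0.
deg f ≤ 2 (via 1,1,2).
Solve for f: f(k) = k*(4*k - 7)/4 (degree 2 ≤ 2).
So s_k = (B(k−1)f/C)·t_k = (k*(k + 3)*(4*k - 7)/(2*(2*k**2 + 10*k - 3)))·t_k = k*(4*k - 7)/(2*(k + 2)).
s_(k+1) − s_k = (2*k**2 + 10*k - 3)/(k**2 + 5*k + 6) = t_k.
Evaluate: s_(n+1) = (4*n**2 + n - 3)/(2*(n + 3)); subtract s_(1) = -1/2 ⇒ S(n) = n*(2*n + 1)/(n + 3).

S(n) = \frac{n \left(2 n + 1\right)}{n + 3}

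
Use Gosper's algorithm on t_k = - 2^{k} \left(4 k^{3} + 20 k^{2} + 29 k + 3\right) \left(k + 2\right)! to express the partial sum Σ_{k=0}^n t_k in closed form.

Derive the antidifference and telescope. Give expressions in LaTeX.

Ratio r(k) = 2*(4*k**4 + 44*k**3 + 177*k**2 + 299*k + 168)/(4*k**3 + 20*k**2 + 29*k + 3).
So A=2*k + 6 and B=1, with C=k**3 + 5*k**2 + 29*k/4 + 3/4.
Need (2*k + 6)·f(k+1) − (1)·f(k) = k**3 + 5*k**2 + 29*k/4 + 3/4.
From deg A=1, deg B=0, deg C=3: d=2.
Match coefficients ⇒ f(k) = (k - 1)*(2*k + 3)/4.
Then R = B(k−1)f/C = (k - 1)*(2*k + 3)/(4*k**3 + 20*k**2 + 29*k + 3), so s_k = R(k)·t_k = -2**k*(k - 1)*(2*k + 3)*factorial(k + 2).
Verify: -2**k*(4*k**3 + 20*k**2 + 29*k + 3)*factorial(k + 2) matches t_k.
Telescope: S(n) = s_(n+1) − s_(0) = -2**(n + 1)*n*(2*n + 5)*factorial(n + 3) − (6) = -4*2**n*n**2*factorial(n + 3) - 10*2**n*n*factorial(n + 3) - 6.

S(n) = - 4 \cdot 2^{n} n^{2} \left(n + 3\right)! - 10 \cdot 2^{n} n \left(n + 3\right)! - 6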